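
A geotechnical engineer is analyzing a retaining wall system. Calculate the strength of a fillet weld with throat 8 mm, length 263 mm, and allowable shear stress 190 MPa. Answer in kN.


Strength = throat * length * allowable stress
= 8 * 263 * 190 N
= 399760 N
= 399.76 kN

399.76 kN


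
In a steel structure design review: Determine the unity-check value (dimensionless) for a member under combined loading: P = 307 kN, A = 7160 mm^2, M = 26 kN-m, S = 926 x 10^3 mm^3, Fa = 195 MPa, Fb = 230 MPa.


f_a = P / A = 307000.0 / 7160 = 42.8771 MPa
f_b = M / S = 26000000.0 / 926000.0 = 28.0778 MPa
Ratio = f_a / Fa + f_b / Fb
= 42.8771 / 195 + 28.0778 / 230
= 0.342 (dimensionless)

0.342 (dimensionless)


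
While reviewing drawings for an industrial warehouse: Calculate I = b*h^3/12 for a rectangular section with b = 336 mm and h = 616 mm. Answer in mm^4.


I = b * h^3 / 12
= 336 * 616^3 / 12
= 336 * 233744896 / 12
= 6544857088.0 mm^4

6544857088.0 mm^4


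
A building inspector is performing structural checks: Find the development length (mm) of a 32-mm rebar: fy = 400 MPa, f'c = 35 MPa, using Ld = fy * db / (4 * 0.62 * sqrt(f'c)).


Ld = (fy * db) / (4 * 0.62 * sqrt(f'c))
= (400 * 32) / (4 * 0.62 * sqrt(35))
= 12800 / 14.6719
= 872.42 mm

872.42 mm


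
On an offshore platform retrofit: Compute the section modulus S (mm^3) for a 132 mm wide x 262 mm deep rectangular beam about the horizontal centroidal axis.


S = b * h^2 / 6
= 132 * 262^2 / 6
= 132 * 68644 / 6
= 1510168.0 mm^3

1510168.0 mm^3


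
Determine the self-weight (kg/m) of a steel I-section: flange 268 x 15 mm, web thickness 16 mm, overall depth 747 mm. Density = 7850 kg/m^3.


A_flanges = 2 * 268 * 15 = 8040 mm^2
A_web = (747 - 2 * 15) * 16 = 11472 mm^2
A_total = 8040 + 11472 = 19512 mm^2 = 0.019512 m^2
Weight = rho * A = 7850 * 0.019512 = 153.1692 kg/m

153.1692 kg/m


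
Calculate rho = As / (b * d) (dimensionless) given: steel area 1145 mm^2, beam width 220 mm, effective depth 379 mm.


rho = As / (b * d)
= 1145 / (220 * 379)
= 1145 / 83380
= 0.013732 (dimensionless)

0.013732 (dimensionless)


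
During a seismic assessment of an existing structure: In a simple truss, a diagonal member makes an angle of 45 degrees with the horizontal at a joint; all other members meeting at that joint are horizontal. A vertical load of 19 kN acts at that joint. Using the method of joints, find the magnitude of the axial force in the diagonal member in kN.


At the joint, only the diagonal has a vertical component, so vertical equilibrium gives:
F * sin(45) = 19
F = 19 / sin(45)
= 19 / 0.707107
= 26.87 kN

26.87 kN


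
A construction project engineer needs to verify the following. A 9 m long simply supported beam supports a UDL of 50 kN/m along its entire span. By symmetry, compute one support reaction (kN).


Total load = w * L = 50 * 9 = 450 kN
By symmetry, each reaction R = total / 2 = 450 / 2 = 225.0 kN

225.0 kN


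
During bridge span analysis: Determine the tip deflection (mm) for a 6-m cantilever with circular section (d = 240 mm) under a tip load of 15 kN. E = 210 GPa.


I = pi * d^4 / 64 = pi * 240^4 / 64 = 162860163.16 mm^4
L = 6000.0 mm, P = 15000.0 N, E = 210000.0 MPa
delta = P * L^3 / (3 * E * I)
= 15000.0 * 6000.0^3 / (3 * 210000.0 * 162860163.16)
= 31.5784 mm

31.5784 mm


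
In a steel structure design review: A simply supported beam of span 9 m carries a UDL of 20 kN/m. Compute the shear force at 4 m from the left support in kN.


R_A = w * L / 2 = 20 * 9 / 2 = 90.0 kN
V(x) = R_A - w * x = 90.0 - 20 * 4
= 10.0 kN

10.0 kN


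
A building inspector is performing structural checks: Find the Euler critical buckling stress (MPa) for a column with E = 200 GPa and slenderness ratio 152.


sigma_cr = pi^2 * E / lambda^2
= 9.8696 * 200000.0 / 152^2
= 9.8696 * 200000.0 / 23104
= 85.4363 MPa

85.4363 MPa


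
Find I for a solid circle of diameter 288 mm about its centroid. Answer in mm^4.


r = d / 2 = 288 / 2 = 144.0 mm
I = pi * r^4 / 4 = pi * 144.0^4 / 4
= 337706834.33 mm^4

337706834.33 mm^4


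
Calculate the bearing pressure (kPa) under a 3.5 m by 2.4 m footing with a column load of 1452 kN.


A = 3.5 * 2.4 = 8.4 m^2
q = P / A = 1452 / 8.4
= 172.8571 kPa

172.8571 kPa


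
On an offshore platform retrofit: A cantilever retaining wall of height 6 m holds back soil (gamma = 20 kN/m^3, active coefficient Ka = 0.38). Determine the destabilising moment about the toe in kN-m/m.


Pa = 0.5 * Ka * gamma * H^2
= 0.5 * 0.38 * 20 * 6^2
= 136.8 kN/m
Arm = H / 3 = 6 / 3 = 2.0 m
Mo = Pa * arm = Pa * H / 3 = 136.8 * 6 / 3 = 273.6 kN-m/m

273.6 kN-m/m


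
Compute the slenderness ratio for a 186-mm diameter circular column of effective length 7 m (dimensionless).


Radius of gyration r = d / 4 = 186 / 4 = 46.5 mm
L_eff = 7000.0 mm
Slenderness ratio = L / r = 7000.0 / 46.5 = 150.54 (dimensionless)

150.54 (dimensionless)


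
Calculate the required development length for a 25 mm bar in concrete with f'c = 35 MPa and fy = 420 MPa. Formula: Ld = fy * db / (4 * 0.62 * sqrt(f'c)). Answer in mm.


Ld = (fy * db) / (4 * 0.62 * sqrt(f'c))
= (420 * 25) / (4 * 0.62 * sqrt(35))
= 10500 / 14.6719
= 715.65 mm

715.65 mm


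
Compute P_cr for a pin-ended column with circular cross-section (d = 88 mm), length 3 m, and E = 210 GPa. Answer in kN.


I = pi * d^4 / 64 = 2943747.71 mm^4
L = 3000.0 mm
P_cr = pi^2 * E * I / L^2
= 9.8696 * 210000.0 * 2943747.71 / 3000.0^2
= 677917.93 N = 677.9179 kN

677.9179 kN


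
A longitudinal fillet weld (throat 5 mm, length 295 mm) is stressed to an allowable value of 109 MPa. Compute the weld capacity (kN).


Strength = throat * length * allowable stress
= 5 * 295 * 109 N
= 160775 N
= 160.78 kN

160.78 kN


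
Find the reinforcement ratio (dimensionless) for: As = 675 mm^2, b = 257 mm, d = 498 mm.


rho = As / (b * d)
= 675 / (257 * 498)
= 675 / 127986
= 0.005274 (dimensionless)

0.005274 (dimensionless)


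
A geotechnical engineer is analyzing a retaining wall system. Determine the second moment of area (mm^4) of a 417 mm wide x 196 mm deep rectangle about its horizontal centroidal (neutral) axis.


I = b * h^3 / 12
= 417 * 196^3 / 12
= 417 * 7529536 / 12
= 261651376.0 mm^4

261651376.0 mm^4


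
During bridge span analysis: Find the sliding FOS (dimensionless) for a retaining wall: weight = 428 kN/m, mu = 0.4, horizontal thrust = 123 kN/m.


Resisting force = mu * W = 0.4 * 428 = 171.2 kN/m
FOS = Resisting / Driving = 171.2 / 123
= 1.3919 (dimensionless)

1.3919 (dimensionless)


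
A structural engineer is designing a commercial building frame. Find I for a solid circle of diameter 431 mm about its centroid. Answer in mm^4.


r = d / 2 = 431 / 2 = 215.5 mm
I = pi * r^4 / 4 = pi * 215.5^4 / 4
= 1693865721.48 mm^4

1693865721.48 mm^4


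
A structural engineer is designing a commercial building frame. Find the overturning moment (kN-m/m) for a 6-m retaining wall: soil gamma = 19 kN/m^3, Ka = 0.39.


Pa = 0.5 * Ka * gamma * H^2
= 0.5 * 0.39 * 19 * 6^2
= 133.38 kN/m
Arm = H / 3 = 6 / 3 = 2.0 m
Mo = Pa * arm = Pa * H / 3 = 133.38 * 6 / 3 = 266.76 kN-m/m

266.76 kN-m/m


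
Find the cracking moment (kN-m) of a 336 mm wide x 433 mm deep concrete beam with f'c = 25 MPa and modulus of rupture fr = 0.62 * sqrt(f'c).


fr = 0.62 * sqrt(25) = 0.62 * 5.0 = 3.1 MPa
I = 336 * 433^3 / 12 = 2273116636.0 mm^4
y_t = 216.5 mm
M_cr = fr * I / y_t = 3.1 * 2273116636.0 / 216.5 N-mm
= 32.5481 kN-m

32.5481 kN-m


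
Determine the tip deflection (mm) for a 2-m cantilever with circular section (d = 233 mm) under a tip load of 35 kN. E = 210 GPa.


I = pi * d^4 / 64 = pi * 233^4 / 64 = 144675030.57 mm^4
L = 2000.0 mm, P = 35000.0 N, E = 210000.0 MPa
delta = P * L^3 / (3 * E * I)
= 35000.0 * 2000.0^3 / (3 * 210000.0 * 144675030.57)
= 3.072 mm

3.072 mm


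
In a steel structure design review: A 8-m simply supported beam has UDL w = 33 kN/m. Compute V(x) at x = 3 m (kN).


R_A = w * L / 2 = 33 * 8 / 2 = 132.0 kN
V(x) = R_A - w * x = 132.0 - 33 * 3
= 33.0 kN

33.0 kN


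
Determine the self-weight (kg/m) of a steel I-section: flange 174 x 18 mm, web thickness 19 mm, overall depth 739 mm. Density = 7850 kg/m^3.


A_flanges = 2 * 174 * 18 = 6264 mm^2
A_web = (739 - 2 * 18) * 19 = 13357 mm^2
A_total = 6264 + 13357 = 19621 mm^2 = 0.019621 m^2
Weight = rho * A = 7850 * 0.019621 = 154.0248 kg/m

154.0248 kg/m


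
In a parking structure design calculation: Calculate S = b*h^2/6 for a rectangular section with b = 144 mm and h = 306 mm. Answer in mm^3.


S = b * h^2 / 6
= 144 * 306^2 / 6
= 144 * 93636 / 6
= 2247264.0 mm^3

2247264.0 mm^3


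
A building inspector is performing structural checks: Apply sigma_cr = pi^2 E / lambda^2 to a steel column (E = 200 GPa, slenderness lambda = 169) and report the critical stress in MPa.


sigma_cr = pi^2 * E / lambda^2
= 9.8696 * 200000.0 / 169^2
= 9.8696 * 200000.0 / 28561
= 69.1125 MPa

69.1125 MPa


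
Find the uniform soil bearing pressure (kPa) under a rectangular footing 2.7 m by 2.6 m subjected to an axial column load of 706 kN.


A = 2.7 * 2.6 = 7.02 m^2
q = P / A = 706 / 7.02
= 100.5698 kPa

100.5698 kPa


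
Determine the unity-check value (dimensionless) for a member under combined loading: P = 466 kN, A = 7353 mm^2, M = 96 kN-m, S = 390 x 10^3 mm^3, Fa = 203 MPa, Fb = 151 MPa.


f_a = P / A = 466000.0 / 7353 = 63.3755 MPa
f_b = M / S = 96000000.0 / 390000.0 = 246.1538 MPa
Ratio = f_a / Fa + f_b / Fb
= 63.3755 / 203 + 246.1538 / 151
= 1.9424 (dimensionless)

1.9424 (dimensionless)


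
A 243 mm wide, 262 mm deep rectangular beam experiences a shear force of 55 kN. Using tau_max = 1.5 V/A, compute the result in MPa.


A = b * h = 243 * 262 = 63666 mm^2
V = 55 kN = 55000.0 N
tau_max = 1.5 * V / A = 1.5 * 55000.0 / 63666
= 1.2958 MPa

1.2958 MPa


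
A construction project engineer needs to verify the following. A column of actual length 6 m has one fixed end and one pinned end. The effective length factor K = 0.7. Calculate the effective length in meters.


L_eff = K * L
= 0.7 * 6
= 4.2 m

4.2 m


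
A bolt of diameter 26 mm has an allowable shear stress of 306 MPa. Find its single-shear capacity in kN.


A = pi * d^2 / 4 = pi * 26^2 / 4 = 530.9292 mm^2
V = f_v * A / 1000 = 306 * 530.9292 / 1000
= 162.4643 kN

162.4643 kN


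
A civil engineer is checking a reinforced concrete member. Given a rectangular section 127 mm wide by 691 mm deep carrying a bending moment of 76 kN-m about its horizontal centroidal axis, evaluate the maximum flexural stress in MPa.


I = b * h^3 / 12 = 127 * 691^3 / 12 = 3491858343.08 mm^4
y = h / 2 = 691 / 2 = 345.5 mm
M = 76 kN-m = 76000000.0 N-mm
sigma = M * y / I = 76000000.0 * 345.5 / 3491858343.08
= 7.52 MPa

7.52 MPa


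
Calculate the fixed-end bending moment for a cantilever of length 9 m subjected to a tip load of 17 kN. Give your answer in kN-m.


For a cantilever with a point load at the free end:
M_max = P * L = 17 * 9 = 153 kN-m

153 kN-m


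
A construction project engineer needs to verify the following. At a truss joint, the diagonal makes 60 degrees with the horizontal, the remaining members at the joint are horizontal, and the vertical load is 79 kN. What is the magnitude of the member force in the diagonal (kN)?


At the joint, only the diagonal has a vertical component, so vertical equilibrium gives:
F * sin(60) = 79
F = 79 / sin(60)
= 79 / 0.866025
= 91.22 kN

91.22 kN


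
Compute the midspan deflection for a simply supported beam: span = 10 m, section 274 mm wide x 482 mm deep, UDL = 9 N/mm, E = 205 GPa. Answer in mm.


I = 274 * 482^3 / 12 = 2556880502.67 mm^4
L = 10000.0 mm, w = 9 N/mm, E = 205000.0 MPa
delta = 5 * w * L^4 / (384 * E * I)
= 5 * 9 * 10000.0^4 / (384 * 205000.0 * 2556880502.67)
= 2.2357 mm

2.2357 mm


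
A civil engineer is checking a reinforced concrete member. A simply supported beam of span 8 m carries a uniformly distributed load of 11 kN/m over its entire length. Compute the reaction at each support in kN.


Total load = w * L = 11 * 8 = 88 kN
By symmetry, each reaction R = total / 2 = 88 / 2 = 44.0 kN

44.0 kN


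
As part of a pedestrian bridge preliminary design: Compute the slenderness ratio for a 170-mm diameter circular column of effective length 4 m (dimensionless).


Radius of gyration r = d / 4 = 170 / 4 = 42.5 mm
L_eff = 4000.0 mm
Slenderness ratio = L / r = 4000.0 / 42.5 = 94.12 (dimensionless)

94.12 (dimensionless)


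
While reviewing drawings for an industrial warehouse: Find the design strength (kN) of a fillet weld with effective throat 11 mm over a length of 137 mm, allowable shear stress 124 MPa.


Strength = throat * length * allowable stress
= 11 * 137 * 124 N
= 186868 N
= 186.87 kN

186.87 kN


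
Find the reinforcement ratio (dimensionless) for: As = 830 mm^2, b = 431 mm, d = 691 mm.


rho = As / (b * d)
= 830 / (431 * 691)
= 830 / 297821
= 0.002787 (dimensionless)

0.002787 (dimensionless)


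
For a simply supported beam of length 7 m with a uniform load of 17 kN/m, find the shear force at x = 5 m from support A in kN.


R_A = w * L / 2 = 17 * 7 / 2 = 59.5 kN
V(x) = R_A - w * x = 59.5 - 17 * 5
= -25.5 kN

-25.5 kN


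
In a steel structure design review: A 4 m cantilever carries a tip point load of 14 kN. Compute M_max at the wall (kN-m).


For a cantilever with a point load at the free end:
M_max = P * L = 14 * 4 = 56 kN-m

56 kN-m


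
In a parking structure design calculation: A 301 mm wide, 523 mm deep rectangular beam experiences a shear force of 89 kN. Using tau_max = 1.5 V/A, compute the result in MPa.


A = b * h = 301 * 523 = 157423 mm^2
V = 89 kN = 89000.0 N
tau_max = 1.5 * V / A = 1.5 * 89000.0 / 157423
= 0.848 MPa

0.848 MPa


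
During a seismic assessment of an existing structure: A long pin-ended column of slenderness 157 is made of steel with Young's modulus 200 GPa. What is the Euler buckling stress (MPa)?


sigma_cr = pi^2 * E / lambda^2
= 9.8696 * 200000.0 / 157^2
= 9.8696 * 200000.0 / 24649
= 80.0812 MPa

80.0812 MPa


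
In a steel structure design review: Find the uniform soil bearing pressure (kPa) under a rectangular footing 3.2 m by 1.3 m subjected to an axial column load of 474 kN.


A = 3.2 * 1.3 = 4.16 m^2
q = P / A = 474 / 4.16
= 113.9423 kPa

113.9423 kPa


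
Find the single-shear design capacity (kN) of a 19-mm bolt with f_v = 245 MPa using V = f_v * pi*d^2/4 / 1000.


A = pi * d^2 / 4 = pi * 19^2 / 4 = 283.5287 mm^2
V = f_v * A / 1000 = 245 * 283.5287 / 1000
= 69.4645 kN

69.4645 kN


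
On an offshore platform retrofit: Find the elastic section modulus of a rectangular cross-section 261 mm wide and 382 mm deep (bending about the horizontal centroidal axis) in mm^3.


S = b * h^2 / 6
= 261 * 382^2 / 6
= 261 * 145924 / 6
= 6347694.0 mm^3

6347694.0 mm^3


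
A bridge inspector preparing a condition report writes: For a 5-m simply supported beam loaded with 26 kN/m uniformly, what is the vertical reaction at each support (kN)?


Total load = w * L = 26 * 5 = 130 kN
By symmetry, each reaction R = total / 2 = 130 / 2 = 65.0 kN

65.0 kN


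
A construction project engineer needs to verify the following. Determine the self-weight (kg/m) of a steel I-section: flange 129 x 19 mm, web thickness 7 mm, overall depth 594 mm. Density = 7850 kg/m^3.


A_flanges = 2 * 129 * 19 = 4902 mm^2
A_web = (594 - 2 * 19) * 7 = 3892 mm^2
A_total = 4902 + 3892 = 8794 mm^2 = 0.008794 m^2
Weight = rho * A = 7850 * 0.008794 = 69.0329 kg/m

69.0329 kg/m


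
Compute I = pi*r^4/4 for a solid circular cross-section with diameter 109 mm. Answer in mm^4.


r = d / 2 = 109 / 2 = 54.5 mm
I = pi * r^4 / 4 = pi * 54.5^4 / 4
= 6929085.02 mm^4

6929085.02 mm^4


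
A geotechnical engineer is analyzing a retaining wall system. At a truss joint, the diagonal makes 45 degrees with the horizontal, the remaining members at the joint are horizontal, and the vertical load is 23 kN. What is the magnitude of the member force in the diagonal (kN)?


At the joint, only the diagonal has a vertical component, so vertical equilibrium gives:
F * sin(45) = 23
F = 23 / sin(45)
= 23 / 0.707107
= 32.53 kN

32.53 kN


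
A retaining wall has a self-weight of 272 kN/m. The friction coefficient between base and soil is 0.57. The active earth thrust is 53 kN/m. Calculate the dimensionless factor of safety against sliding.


Resisting force = mu * W = 0.57 * 272 = 155.04 kN/m
FOS = Resisting / Driving = 155.04 / 53
= 2.9253 (dimensionless)

2.9253 (dimensionless)


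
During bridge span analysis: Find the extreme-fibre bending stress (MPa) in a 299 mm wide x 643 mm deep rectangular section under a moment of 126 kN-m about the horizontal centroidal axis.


I = b * h^3 / 12 = 299 * 643^3 / 12 = 6624038699.42 mm^4
y = h / 2 = 643 / 2 = 321.5 mm
M = 126 kN-m = 126000000.0 N-mm
sigma = M * y / I = 126000000.0 * 321.5 / 6624038699.42
= 6.12 MPa

6.12 MPa


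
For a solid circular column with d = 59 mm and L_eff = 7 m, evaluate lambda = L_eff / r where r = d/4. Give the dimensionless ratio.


Radius of gyration r = d / 4 = 59 / 4 = 14.75 mm
L_eff = 7000.0 mm
Slenderness ratio = L / r = 7000.0 / 14.75 = 474.58 (dimensionless)

474.58 (dimensionless)


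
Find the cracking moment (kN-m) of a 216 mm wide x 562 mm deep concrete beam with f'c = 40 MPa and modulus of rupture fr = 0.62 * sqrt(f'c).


fr = 0.62 * sqrt(40) = 0.62 * 6.3246 = 3.9212 MPa
I = 216 * 562^3 / 12 = 3195077904.0 mm^4
y_t = 281.0 mm
M_cr = fr * I / y_t = 3.9212 * 3195077904.0 / 281.0 N-mm
= 44.5858 kN-m

44.5858 kN-m


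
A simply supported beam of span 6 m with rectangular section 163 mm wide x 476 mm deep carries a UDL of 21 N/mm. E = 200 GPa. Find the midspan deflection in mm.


I = 163 * 476^3 / 12 = 1464964890.67 mm^4
L = 6000.0 mm, w = 21 N/mm, E = 200000.0 MPa
delta = 5 * w * L^4 / (384 * E * I)
= 5 * 21 * 6000.0^4 / (384 * 200000.0 * 1464964890.67)
= 1.2095 mm

1.2095 mm


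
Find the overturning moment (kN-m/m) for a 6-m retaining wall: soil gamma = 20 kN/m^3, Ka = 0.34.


Pa = 0.5 * Ka * gamma * H^2
= 0.5 * 0.34 * 20 * 6^2
= 122.4 kN/m
Arm = H / 3 = 6 / 3 = 2.0 m
Mo = Pa * arm = Pa * H / 3 = 122.4 * 6 / 3 = 244.8 kN-m/m

244.8 kN-m/m


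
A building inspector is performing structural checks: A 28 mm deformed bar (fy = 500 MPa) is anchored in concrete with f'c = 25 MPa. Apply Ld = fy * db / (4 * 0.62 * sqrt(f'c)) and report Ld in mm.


Ld = (fy * db) / (4 * 0.62 * sqrt(f'c))
= (500 * 28) / (4 * 0.62 * sqrt(25))
= 14000 / 12.4
= 1129.03 mm

1129.03 mm


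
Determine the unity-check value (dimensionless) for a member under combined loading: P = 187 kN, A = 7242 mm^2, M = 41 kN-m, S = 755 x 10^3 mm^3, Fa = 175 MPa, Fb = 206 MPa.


f_a = P / A = 187000.0 / 7242 = 25.8216 MPa
f_b = M / S = 41000000.0 / 755000.0 = 54.3046 MPa
Ratio = f_a / Fa + f_b / Fb
= 25.8216 / 175 + 54.3046 / 206
= 0.4112 (dimensionless)

0.4112 (dimensionless)


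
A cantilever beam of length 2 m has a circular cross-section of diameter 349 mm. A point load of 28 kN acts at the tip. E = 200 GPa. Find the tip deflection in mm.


I = pi * d^4 / 64 = pi * 349^4 / 64 = 728235098.33 mm^4
L = 2000.0 mm, P = 28000.0 N, E = 200000.0 MPa
delta = P * L^3 / (3 * E * I)
= 28000.0 * 2000.0^3 / (3 * 200000.0 * 728235098.33)
= 0.5127 mm

0.5127 mm


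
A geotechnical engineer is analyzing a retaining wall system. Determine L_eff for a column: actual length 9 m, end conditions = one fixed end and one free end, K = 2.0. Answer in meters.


L_eff = K * L
= 2.0 * 9
= 18.0 m

18.0 m


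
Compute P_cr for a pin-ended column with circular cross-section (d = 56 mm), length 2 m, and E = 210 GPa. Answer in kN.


I = pi * d^4 / 64 = 482749.69 mm^4
L = 2000.0 mm
P_cr = pi^2 * E * I / L^2
= 9.8696 * 210000.0 * 482749.69 / 2000.0^2
= 250138.8 N = 250.1388 kN

250.1388 kN


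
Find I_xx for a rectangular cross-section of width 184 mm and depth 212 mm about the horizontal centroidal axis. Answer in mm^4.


I = b * h^3 / 12
= 184 * 212^3 / 12
= 184 * 9528128 / 12
= 146097962.67 mm^4

146097962.67 mm^4


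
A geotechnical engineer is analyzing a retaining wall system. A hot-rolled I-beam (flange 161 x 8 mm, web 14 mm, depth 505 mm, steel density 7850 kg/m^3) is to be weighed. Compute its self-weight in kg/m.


A_flanges = 2 * 161 * 8 = 2576 mm^2
A_web = (505 - 2 * 8) * 14 = 6846 mm^2
A_total = 2576 + 6846 = 9422 mm^2 = 0.009422 m^2
Weight = rho * A = 7850 * 0.009422 = 73.9627 kg/m

73.9627 kg/m


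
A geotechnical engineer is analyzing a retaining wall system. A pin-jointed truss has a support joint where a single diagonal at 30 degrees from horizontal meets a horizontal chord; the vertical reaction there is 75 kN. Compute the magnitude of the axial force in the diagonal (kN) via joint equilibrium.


At the joint, only the diagonal has a vertical component, so vertical equilibrium gives:
F * sin(30) = 75
F = 75 / sin(30)
= 75 / 0.5
= 150.0 kN

150.0 kN


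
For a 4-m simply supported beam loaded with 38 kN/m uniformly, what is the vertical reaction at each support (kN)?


Total load = w * L = 38 * 4 = 152 kN
By symmetry, each reaction R = total / 2 = 152 / 2 = 76.0 kN

76.0 kN


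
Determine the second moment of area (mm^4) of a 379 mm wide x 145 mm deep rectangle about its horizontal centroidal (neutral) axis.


I = b * h^3 / 12
= 379 * 145^3 / 12
= 379 * 3048625 / 12
= 96285739.58 mm^4

96285739.58 mm^4


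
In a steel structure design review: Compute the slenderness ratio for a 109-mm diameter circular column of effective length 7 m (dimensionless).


Radius of gyration r = d / 4 = 109 / 4 = 27.25 mm
L_eff = 7000.0 mm
Slenderness ratio = L / r = 7000.0 / 27.25 = 256.88 (dimensionless)

256.88 (dimensionless)


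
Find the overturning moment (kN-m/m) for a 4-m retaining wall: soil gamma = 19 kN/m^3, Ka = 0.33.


Pa = 0.5 * Ka * gamma * H^2
= 0.5 * 0.33 * 19 * 4^2
= 50.16 kN/m
Arm = H / 3 = 4 / 3 = 1.3333 m
Mo = Pa * arm = Pa * H / 3 = 50.16 * 4 / 3 = 66.88 kN-m/m

66.88 kN-m/m


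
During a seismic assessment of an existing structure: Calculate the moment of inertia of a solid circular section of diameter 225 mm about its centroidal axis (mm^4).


r = d / 2 = 225 / 2 = 112.5 mm
I = pi * r^4 / 4 = pi * 112.5^4 / 4
= 125805599.37 mm^4

125805599.37 mm^4


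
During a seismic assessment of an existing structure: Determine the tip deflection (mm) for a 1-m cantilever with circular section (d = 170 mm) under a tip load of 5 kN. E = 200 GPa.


I = pi * d^4 / 64 = pi * 170^4 / 64 = 40998275.0 mm^4
L = 1000.0 mm, P = 5000.0 N, E = 200000.0 MPa
delta = P * L^3 / (3 * E * I)
= 5000.0 * 1000.0^3 / (3 * 200000.0 * 40998275.0)
= 0.2033 mm

0.2033 mm


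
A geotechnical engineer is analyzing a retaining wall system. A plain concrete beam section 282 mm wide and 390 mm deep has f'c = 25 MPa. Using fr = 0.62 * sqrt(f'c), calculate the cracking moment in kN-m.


fr = 0.62 * sqrt(25) = 0.62 * 5.0 = 3.1 MPa
I = 282 * 390^3 / 12 = 1393996500.0 mm^4
y_t = 195.0 mm
M_cr = fr * I / y_t = 3.1 * 1393996500.0 / 195.0 N-mm
= 22.161 kN-m

22.161 kN-m


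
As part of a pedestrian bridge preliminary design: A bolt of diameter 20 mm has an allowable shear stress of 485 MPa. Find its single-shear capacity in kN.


A = pi * d^2 / 4 = pi * 20^2 / 4 = 314.1593 mm^2
V = f_v * A / 1000 = 485 * 314.1593 / 1000
= 152.3672 kN

152.3672 kN


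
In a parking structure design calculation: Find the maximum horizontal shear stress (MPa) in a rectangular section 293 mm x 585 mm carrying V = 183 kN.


A = b * h = 293 * 585 = 171405 mm^2
V = 183 kN = 183000.0 N
tau_max = 1.5 * V / A = 1.5 * 183000.0 / 171405
= 1.6015 MPa

1.6015 MPa


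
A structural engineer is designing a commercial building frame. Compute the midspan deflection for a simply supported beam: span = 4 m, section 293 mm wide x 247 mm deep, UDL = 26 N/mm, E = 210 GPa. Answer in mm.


I = 293 * 247^3 / 12 = 367940194.92 mm^4
L = 4000.0 mm, w = 26 N/mm, E = 210000.0 MPa
delta = 5 * w * L^4 / (384 * E * I)
= 5 * 26 * 4000.0^4 / (384 * 210000.0 * 367940194.92)
= 1.1216 mm

1.1216 mm


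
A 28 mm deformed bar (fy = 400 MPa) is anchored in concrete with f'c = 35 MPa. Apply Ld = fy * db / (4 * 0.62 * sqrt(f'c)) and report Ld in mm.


Ld = (fy * db) / (4 * 0.62 * sqrt(f'c))
= (400 * 28) / (4 * 0.62 * sqrt(35))
= 11200 / 14.6719
= 763.37 mm

763.37 mm


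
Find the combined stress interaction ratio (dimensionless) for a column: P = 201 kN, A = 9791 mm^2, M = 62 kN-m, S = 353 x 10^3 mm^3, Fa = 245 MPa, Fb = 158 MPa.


f_a = P / A = 201000.0 / 9791 = 20.5291 MPa
f_b = M / S = 62000000.0 / 353000.0 = 175.6374 MPa
Ratio = f_a / Fa + f_b / Fb
= 20.5291 / 245 + 175.6374 / 158
= 1.1954 (dimensionless)

1.1954 (dimensionless)


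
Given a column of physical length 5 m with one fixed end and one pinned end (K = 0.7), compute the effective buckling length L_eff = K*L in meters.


L_eff = K * L
= 0.7 * 5
= 3.5 m

3.5 m


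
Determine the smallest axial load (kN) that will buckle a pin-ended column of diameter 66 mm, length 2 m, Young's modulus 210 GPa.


I = pi * d^4 / 64 = 931420.18 mm^4
L = 2000.0 mm
P_cr = pi^2 * E * I / L^2
= 9.8696 * 210000.0 * 931420.18 / 2000.0^2
= 482619.3 N = 482.6193 kN

482.6193 kN


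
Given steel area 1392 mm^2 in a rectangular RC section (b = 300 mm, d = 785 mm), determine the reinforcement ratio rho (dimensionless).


rho = As / (b * d)
= 1392 / (300 * 785)
= 1392 / 235500
= 0.005911 (dimensionless)

0.005911 (dimensionless)


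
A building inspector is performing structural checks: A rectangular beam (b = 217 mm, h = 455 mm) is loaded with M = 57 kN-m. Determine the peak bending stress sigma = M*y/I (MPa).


I = b * h^3 / 12 = 217 * 455^3 / 12 = 1703384447.92 mm^4
y = h / 2 = 455 / 2 = 227.5 mm
M = 57 kN-m = 57000000.0 N-mm
sigma = M * y / I = 57000000.0 * 227.5 / 1703384447.92
= 7.61 MPa

7.61 MPa


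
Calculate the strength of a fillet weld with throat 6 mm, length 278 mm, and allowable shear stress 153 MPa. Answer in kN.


Strength = throat * length * allowable stress
= 6 * 278 * 153 N
= 255204 N
= 255.2 kN

255.2 kN


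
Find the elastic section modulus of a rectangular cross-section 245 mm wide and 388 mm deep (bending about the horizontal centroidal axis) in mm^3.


S = b * h^2 / 6
= 245 * 388^2 / 6
= 245 * 150544 / 6
= 6147213.33 mm^3

6147213.33 mm^3


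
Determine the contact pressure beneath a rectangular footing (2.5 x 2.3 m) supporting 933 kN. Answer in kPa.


A = 2.5 * 2.3 = 5.75 m^2
q = P / A = 933 / 5.75
= 162.2609 kPa

162.2609 kPa


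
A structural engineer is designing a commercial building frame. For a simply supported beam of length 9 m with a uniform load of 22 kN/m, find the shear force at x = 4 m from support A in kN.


R_A = w * L / 2 = 22 * 9 / 2 = 99.0 kN
V(x) = R_A - w * x = 99.0 - 22 * 4
= 11.0 kN

11.0 kN


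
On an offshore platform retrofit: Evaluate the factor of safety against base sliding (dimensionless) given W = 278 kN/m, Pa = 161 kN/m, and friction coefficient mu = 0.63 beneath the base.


Resisting force = mu * W = 0.63 * 278 = 175.14 kN/m
FOS = Resisting / Driving = 175.14 / 161
= 1.0878 (dimensionless)

1.0878 (dimensionless)


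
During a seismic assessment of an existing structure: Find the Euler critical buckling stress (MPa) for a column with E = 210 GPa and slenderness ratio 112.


sigma_cr = pi^2 * E / lambda^2
= 9.8696 * 210000.0 / 112^2
= 9.8696 * 210000.0 / 12544
= 165.2278 MPa

165.2278 MPa


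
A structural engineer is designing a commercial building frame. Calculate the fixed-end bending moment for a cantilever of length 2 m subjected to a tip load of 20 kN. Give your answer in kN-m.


For a cantilever with a point load at the free end:
M_max = P * L = 20 * 2 = 40 kN-m

40 kN-m


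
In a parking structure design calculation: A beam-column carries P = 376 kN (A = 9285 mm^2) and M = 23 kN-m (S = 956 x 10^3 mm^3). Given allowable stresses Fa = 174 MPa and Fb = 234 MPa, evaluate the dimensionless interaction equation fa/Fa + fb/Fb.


f_a = P / A = 376000.0 / 9285 = 40.4954 MPa
f_b = M / S = 23000000.0 / 956000.0 = 24.0586 MPa
Ratio = f_a / Fa + f_b / Fb
= 40.4954 / 174 + 24.0586 / 234
= 0.3355 (dimensionless)

0.3355 (dimensionless)


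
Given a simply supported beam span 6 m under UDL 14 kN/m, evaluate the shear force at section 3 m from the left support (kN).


R_A = w * L / 2 = 14 * 6 / 2 = 42.0 kN
V(x) = R_A - w * x = 42.0 - 14 * 3
= 0.0 kN

0.0 kN


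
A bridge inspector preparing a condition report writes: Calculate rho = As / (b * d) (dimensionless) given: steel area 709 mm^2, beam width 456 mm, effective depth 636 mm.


rho = As / (b * d)
= 709 / (456 * 636)
= 709 / 290016
= 0.002445 (dimensionless)

0.002445 (dimensionless)


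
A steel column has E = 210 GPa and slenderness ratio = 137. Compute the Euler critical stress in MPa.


sigma_cr = pi^2 * E / lambda^2
= 9.8696 * 210000.0 / 137^2
= 9.8696 * 210000.0 / 18769
= 110.4277 MPa

110.4277 MPa


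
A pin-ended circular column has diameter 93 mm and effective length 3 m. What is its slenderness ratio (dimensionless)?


Radius of gyration r = d / 4 = 93 / 4 = 23.25 mm
L_eff = 3000.0 mm
Slenderness ratio = L / r = 3000.0 / 23.25 = 129.03 (dimensionless)

129.03 (dimensionless)


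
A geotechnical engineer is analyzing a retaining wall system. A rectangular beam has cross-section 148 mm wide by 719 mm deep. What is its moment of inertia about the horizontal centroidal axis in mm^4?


I = b * h^3 / 12
= 148 * 719^3 / 12
= 148 * 371694959 / 12
= 4584237827.67 mm^4

4584237827.67 mm^4


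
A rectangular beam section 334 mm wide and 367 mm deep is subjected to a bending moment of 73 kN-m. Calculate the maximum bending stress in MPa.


I = b * h^3 / 12 = 334 * 367^3 / 12 = 1375825686.83 mm^4
y = h / 2 = 367 / 2 = 183.5 mm
M = 73 kN-m = 73000000.0 N-mm
sigma = M * y / I = 73000000.0 * 183.5 / 1375825686.83
= 9.74 MPa

9.74 MPa


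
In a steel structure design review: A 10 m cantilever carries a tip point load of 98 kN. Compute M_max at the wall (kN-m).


For a cantilever with a point load at the free end:
M_max = P * L = 98 * 10 = 980 kN-m

980 kN-m


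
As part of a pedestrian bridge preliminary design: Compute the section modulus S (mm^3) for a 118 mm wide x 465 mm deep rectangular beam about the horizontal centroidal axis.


S = b * h^2 / 6
= 118 * 465^2 / 6
= 118 * 216225 / 6
= 4252425.0 mm^3

4252425.0 mm^3


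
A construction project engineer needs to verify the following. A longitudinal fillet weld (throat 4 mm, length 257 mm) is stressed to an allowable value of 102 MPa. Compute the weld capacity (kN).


Strength = throat * length * allowable stress
= 4 * 257 * 102 N
= 104856 N
= 104.86 kN

104.86 kN


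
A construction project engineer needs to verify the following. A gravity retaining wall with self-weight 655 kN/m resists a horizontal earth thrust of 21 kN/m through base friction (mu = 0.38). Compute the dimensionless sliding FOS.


Resisting force = mu * W = 0.38 * 655 = 248.9 kN/m
FOS = Resisting / Driving = 248.9 / 21
= 11.8524 (dimensionless)

11.8524 (dimensionless)


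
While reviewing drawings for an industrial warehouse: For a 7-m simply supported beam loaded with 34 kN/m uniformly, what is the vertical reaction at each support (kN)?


Total load = w * L = 34 * 7 = 238 kN
By symmetry, each reaction R = total / 2 = 238 / 2 = 119.0 kN

119.0 kN


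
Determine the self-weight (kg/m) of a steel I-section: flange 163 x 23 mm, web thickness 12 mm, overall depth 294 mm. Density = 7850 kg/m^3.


A_flanges = 2 * 163 * 23 = 7498 mm^2
A_web = (294 - 2 * 23) * 12 = 2976 mm^2
A_total = 7498 + 2976 = 10474 mm^2 = 0.010474 m^2
Weight = rho * A = 7850 * 0.010474 = 82.2209 kg/m

82.2209 kg/m


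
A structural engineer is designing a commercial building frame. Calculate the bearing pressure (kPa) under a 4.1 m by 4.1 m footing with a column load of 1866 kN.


A = 4.1 * 4.1 = 16.81 m^2
q = P / A = 1866 / 16.81
= 111.0054 kPa

111.0054 kPa


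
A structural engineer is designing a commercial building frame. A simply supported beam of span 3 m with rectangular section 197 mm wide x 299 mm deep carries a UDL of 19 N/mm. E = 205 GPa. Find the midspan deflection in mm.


I = 197 * 299^3 / 12 = 438832258.58 mm^4
L = 3000.0 mm, w = 19 N/mm, E = 205000.0 MPa
delta = 5 * w * L^4 / (384 * E * I)
= 5 * 19 * 3000.0^4 / (384 * 205000.0 * 438832258.58)
= 0.2228 mm

0.2228 mm


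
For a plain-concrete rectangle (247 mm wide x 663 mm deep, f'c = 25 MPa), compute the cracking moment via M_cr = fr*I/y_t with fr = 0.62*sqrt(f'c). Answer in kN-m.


fr = 0.62 * sqrt(25) = 0.62 * 5.0 = 3.1 MPa
I = 247 * 663^3 / 12 = 5998688250.75 mm^4
y_t = 331.5 mm
M_cr = fr * I / y_t = 3.1 * 5998688250.75 / 331.5 N-mm
= 56.0963 kN-m

56.0963 kN-m


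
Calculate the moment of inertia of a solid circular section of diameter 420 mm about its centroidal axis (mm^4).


r = d / 2 = 420 / 2 = 210.0 mm
I = pi * r^4 / 4 = pi * 210.0^4 / 4
= 1527450202.16 mm^4

1527450202.16 mm^4


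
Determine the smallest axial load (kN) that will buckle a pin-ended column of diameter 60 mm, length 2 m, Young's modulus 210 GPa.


I = pi * d^4 / 64 = 636172.51 mm^4
L = 2000.0 mm
P_cr = pi^2 * E * I / L^2
= 9.8696 * 210000.0 * 636172.51 / 2000.0^2
= 329635.48 N = 329.6355 kN

329.6355 kN


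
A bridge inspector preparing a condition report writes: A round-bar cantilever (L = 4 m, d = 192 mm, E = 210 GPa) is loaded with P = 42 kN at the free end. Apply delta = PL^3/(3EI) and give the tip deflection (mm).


I = pi * d^4 / 64 = pi * 192^4 / 64 = 66707522.83 mm^4
L = 4000.0 mm, P = 42000.0 N, E = 210000.0 MPa
delta = P * L^3 / (3 * E * I)
= 42000.0 * 4000.0^3 / (3 * 210000.0 * 66707522.83)
= 63.9608 mm

63.9608 mm


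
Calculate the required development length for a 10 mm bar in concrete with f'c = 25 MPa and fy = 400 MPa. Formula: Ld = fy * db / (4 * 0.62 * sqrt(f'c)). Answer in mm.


Ld = (fy * db) / (4 * 0.62 * sqrt(f'c))
= (400 * 10) / (4 * 0.62 * sqrt(25))
= 4000 / 12.4
= 322.58 mm

322.58 mm


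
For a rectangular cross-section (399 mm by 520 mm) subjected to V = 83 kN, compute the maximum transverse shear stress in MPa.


A = b * h = 399 * 520 = 207480 mm^2
V = 83 kN = 83000.0 N
tau_max = 1.5 * V / A = 1.5 * 83000.0 / 207480
= 0.6001 MPa

0.6001 MPa


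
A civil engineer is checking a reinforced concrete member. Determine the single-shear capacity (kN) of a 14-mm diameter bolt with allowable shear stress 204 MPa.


A = pi * d^2 / 4 = pi * 14^2 / 4 = 153.938 mm^2
V = f_v * A / 1000 = 204 * 153.938 / 1000
= 31.4034 kN

31.4034 kN


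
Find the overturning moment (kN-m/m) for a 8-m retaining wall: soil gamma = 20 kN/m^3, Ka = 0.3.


Pa = 0.5 * Ka * gamma * H^2
= 0.5 * 0.3 * 20 * 8^2
= 192.0 kN/m
Arm = H / 3 = 8 / 3 = 2.6667 m
Mo = Pa * arm = Pa * H / 3 = 192.0 * 8 / 3 = 512.0 kN-m/m

512.0 kN-m/m


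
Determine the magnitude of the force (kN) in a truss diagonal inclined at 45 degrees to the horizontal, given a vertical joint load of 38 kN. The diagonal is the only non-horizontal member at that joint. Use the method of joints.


At the joint, only the diagonal has a vertical component, so vertical equilibrium gives:
F * sin(45) = 38
F = 38 / sin(45)
= 38 / 0.707107
= 53.74 kN

53.74 kN


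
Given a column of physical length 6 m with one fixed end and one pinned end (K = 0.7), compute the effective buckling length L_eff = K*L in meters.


L_eff = K * L
= 0.7 * 6
= 4.2 m

4.2 m


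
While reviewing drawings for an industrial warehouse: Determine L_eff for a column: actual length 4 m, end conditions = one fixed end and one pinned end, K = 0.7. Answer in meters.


L_eff = K * L
= 0.7 * 4
= 2.8 m

2.8 m


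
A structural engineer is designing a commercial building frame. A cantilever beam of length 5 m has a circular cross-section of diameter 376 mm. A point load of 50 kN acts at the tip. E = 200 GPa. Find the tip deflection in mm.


I = pi * d^4 / 64 = pi * 376^4 / 64 = 981118078.81 mm^4
L = 5000.0 mm, P = 50000.0 N, E = 200000.0 MPa
delta = P * L^3 / (3 * E * I)
= 50000.0 * 5000.0^3 / (3 * 200000.0 * 981118078.81)
= 10.6171 mm

10.6171 mm


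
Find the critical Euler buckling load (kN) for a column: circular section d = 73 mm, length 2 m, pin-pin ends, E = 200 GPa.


I = pi * d^4 / 64 = 1393995.4 mm^4
L = 2000.0 mm
P_cr = pi^2 * E * I / L^2
= 9.8696 * 200000.0 * 1393995.4 / 2000.0^2
= 687909.15 N = 687.9092 kN

687.9092 kN


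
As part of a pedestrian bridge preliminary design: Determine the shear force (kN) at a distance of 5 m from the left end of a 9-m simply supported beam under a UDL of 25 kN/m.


R_A = w * L / 2 = 25 * 9 / 2 = 112.5 kN
V(x) = R_A - w * x = 112.5 - 25 * 5
= -12.5 kN

-12.5 kN


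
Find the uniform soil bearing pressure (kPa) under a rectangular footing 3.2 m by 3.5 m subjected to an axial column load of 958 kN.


A = 3.2 * 3.5 = 11.2 m^2
q = P / A = 958 / 11.2
= 85.5357 kPa

85.5357 kPa


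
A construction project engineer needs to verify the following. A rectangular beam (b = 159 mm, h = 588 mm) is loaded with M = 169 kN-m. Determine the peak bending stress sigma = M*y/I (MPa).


I = b * h^3 / 12 = 159 * 588^3 / 12 = 2693691504.0 mm^4
y = h / 2 = 588 / 2 = 294.0 mm
M = 169 kN-m = 169000000.0 N-mm
sigma = M * y / I = 169000000.0 * 294.0 / 2693691504.0
= 18.45 MPa

18.45 MPa


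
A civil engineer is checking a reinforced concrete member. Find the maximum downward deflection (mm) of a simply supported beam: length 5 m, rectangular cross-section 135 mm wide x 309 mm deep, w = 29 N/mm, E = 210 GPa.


I = 135 * 309^3 / 12 = 331915826.25 mm^4
L = 5000.0 mm, w = 29 N/mm, E = 210000.0 MPa
delta = 5 * w * L^4 / (384 * E * I)
= 5 * 29 * 5000.0^4 / (384 * 210000.0 * 331915826.25)
= 3.3859 mm

3.3859 mm


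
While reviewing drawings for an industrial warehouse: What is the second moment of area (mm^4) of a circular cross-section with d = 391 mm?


r = d / 2 = 391 / 2 = 195.5 mm
I = pi * r^4 / 4 = pi * 195.5^4 / 4
= 1147299827.52 mm^4

1147299827.52 mm^4


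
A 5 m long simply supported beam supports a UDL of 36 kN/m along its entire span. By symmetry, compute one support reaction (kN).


Total load = w * L = 36 * 5 = 180 kN
By symmetry, each reaction R = total / 2 = 180 / 2 = 90.0 kN

90.0 kN


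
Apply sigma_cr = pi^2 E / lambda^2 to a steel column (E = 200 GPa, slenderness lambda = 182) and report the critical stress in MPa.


sigma_cr = pi^2 * E / lambda^2
= 9.8696 * 200000.0 / 182^2
= 9.8696 * 200000.0 / 33124
= 59.5919 MPa

59.5919 MPa


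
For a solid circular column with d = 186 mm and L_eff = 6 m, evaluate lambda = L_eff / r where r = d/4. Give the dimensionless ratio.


Radius of gyration r = d / 4 = 186 / 4 = 46.5 mm
L_eff = 6000.0 mm
Slenderness ratio = L / r = 6000.0 / 46.5 = 129.03 (dimensionless)

129.03 (dimensionless)


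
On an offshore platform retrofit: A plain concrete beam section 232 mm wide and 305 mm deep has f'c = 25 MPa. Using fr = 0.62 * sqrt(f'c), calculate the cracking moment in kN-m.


fr = 0.62 * sqrt(25) = 0.62 * 5.0 = 3.1 MPa
I = 232 * 305^3 / 12 = 548537416.67 mm^4
y_t = 152.5 mm
M_cr = fr * I / y_t = 3.1 * 548537416.67 / 152.5 N-mm
= 11.1506 kN-m

11.1506 kN-m


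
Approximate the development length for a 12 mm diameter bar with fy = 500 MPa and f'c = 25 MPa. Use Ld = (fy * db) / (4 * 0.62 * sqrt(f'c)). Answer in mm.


Ld = (fy * db) / (4 * 0.62 * sqrt(f'c))
= (500 * 12) / (4 * 0.62 * sqrt(25))
= 6000 / 12.4
= 483.87 mm

483.87 mm


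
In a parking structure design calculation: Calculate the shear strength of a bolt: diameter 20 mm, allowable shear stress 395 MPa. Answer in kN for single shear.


A = pi * d^2 / 4 = pi * 20^2 / 4 = 314.1593 mm^2
V = f_v * A / 1000 = 395 * 314.1593 / 1000
= 124.0929 kN

124.0929 kN
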